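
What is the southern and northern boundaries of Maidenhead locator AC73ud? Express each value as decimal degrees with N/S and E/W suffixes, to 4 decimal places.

Field A=0, C=2: +0·20° lon, +2·10° lat → SW at lon -180°, lat -70°.
Square 7, 3: +7·2° lon, +3·1° lat → SW at lon -166°, lat -67°.
Subsquare u=20, d=3: +20·0.0833333° lon, +3·0.0416667° lat → SW at lon -164.333°, lat -66.875°.
Cell spans 0.0833333° lon × 0.0416667° lat.
south 66.8750° S, north 66.8333° S.

66.8750° S, 66.8333° S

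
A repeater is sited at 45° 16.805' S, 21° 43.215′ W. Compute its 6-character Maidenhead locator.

HE94dr

Shift to the Maidenhead origin (180°W, 90°S): lon 158.2798, lat 44.7199.
Field: 158.2798/20 → 7 → H, 44.7199/10 → 4 → E; chars HE.
Square: 18.2798/2 → 9, 4.7199/1 → 4; chars 94.
Subsquare: 0.2798/0.0833333 → 3 → d, 0.7199/0.0416667 → 17 → r; chars dr.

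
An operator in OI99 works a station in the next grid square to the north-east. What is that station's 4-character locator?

Longitude square 9; +1 → 10, wraps to 0, carry into field.
Longitude field O = 14; +1 → 15 = P.
Latitude square 9; +1 → 10, wraps to 0, carry into field.
Latitude field I = 8; +1 → 9 = J.

PJ00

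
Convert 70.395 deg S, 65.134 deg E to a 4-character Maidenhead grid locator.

Add 180° to longitude and 90° to latitude: 245.13, 19.61.
Field (20°×10°, letters A–R): 245.13/20 → 12 → M, 19.61/10 → 1 → B; chars MB.
Square (2°×1°, digits 0–9): 5.13/2 → 2, 9.61/1 → 9; chars 29.

MB29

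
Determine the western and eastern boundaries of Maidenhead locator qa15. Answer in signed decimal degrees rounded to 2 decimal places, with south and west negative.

142.00, 144.00

Field Q=16, A=0: +16·20° lon, +0·10° lat → SW at lon 140°, lat -90°.
Square 1, 5: +1·2° lon, +5·1° lat → SW at lon 142°, lat -85°.
Cell spans 2° lon × 1° lat.
west 142.00, east 144.00.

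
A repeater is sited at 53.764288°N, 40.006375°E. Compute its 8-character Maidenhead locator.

LO03as03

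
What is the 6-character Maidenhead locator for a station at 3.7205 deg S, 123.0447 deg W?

Offset from 180°W / 90°S: lon 56.9553°, lat 86.2795°.
Field (20°×10°, letters A–R): lon ⌊56.9553/20⌋ = 2 → C; lat ⌊86.2795/10⌋ = 8 → I.
Square (2°×1°, digits 0–9): lon ⌊16.9553/2⌋ = 8; lat ⌊6.2795/1⌋ = 6.
Subsquare (5′×2.5′, letters a–x): lon ⌊0.9553/0.0833333⌋ = 11 → l; lat ⌊0.2795/0.0416667⌋ = 6 → g.

CI86lg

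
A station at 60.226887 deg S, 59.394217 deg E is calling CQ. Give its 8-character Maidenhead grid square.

Shift to the Maidenhead origin (180°W, 90°S): lon 239.39422, lat 29.77311.
Field: lon ⌊239.39422/20⌋ = 11 → L; lat ⌊29.77311/10⌋ = 2 → C.
Square: lon ⌊19.39422/2⌋ = 9; lat ⌊9.77311/1⌋ = 9.
Subsquare: lon ⌊1.39422/0.0833333⌋ = 16 → q; lat ⌊0.77311/0.0416667⌋ = 18 → s.
Extended square: lon ⌊0.06088/0.00833333⌋ = 7; lat ⌊0.02311/0.00416667⌋ = 5.

LC99qs75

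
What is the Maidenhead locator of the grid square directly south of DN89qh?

DN89qg

Latitude subsquare h = 7; −1 → 6 = g.
The longitude characters are unchanged.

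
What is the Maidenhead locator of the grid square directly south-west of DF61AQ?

DF51xp

Longitude subsquare a = 0; −1 → -1, wraps to 23 = x, carry into square.
Longitude square 6; −1 → 5.
Latitude subsquare q = 16; −1 → 15 = p.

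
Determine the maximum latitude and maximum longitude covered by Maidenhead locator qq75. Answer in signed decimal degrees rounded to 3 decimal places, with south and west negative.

76.000, 156.000

Field Q=16, Q=16: +16·20° lon, +16·10° lat → SW at lon 140°, lat 70°.
Square 7, 5: +7·2° lon, +5·1° lat → SW at lon 154°, lat 75°.
Cell spans 2° lon × 1° lat. NE corner is SW corner plus one full cell.
latitude 76.000, longitude 156.000.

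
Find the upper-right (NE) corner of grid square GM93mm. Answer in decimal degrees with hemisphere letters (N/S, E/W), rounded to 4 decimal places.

Field G=6, M=12: +6·20° lon, +12·10° lat → SW at lon -60°, lat 30°.
Square 9, 3: +9·2° lon, +3·1° lat → SW at lon -42°, lat 33°.
Subsquare m=12, m=12: +12·0.0833333° lon, +12·0.0416667° lat → SW at lon -41°, lat 33.5°.
Cell spans 0.0833333° lon × 0.0416667° lat. NE corner is SW corner plus one full cell.
latitude 33.5417° N, longitude 40.9167° W.

33.5417° N, 40.9167° W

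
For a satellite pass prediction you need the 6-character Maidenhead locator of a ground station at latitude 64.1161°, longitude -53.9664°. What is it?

Offset from 180°W / 90°S: lon 126.0336°, lat 154.1161°.
Field: lon ⌊126.0336/20⌋ = 6 → G; lat ⌊154.1161/10⌋ = 15 → P.
Square: lon ⌊6.0336/2⌋ = 3; lat ⌊4.1161/1⌋ = 4.
Subsquare: lon ⌊0.0336/0.0833333⌋ = 0 → a; lat ⌊0.1161/0.0416667⌋ = 2 → c.

GP34ac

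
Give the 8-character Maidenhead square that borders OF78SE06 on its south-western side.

Longitude extended square 0; −1 → -1, wraps to 9, carry into subsquare.
Longitude subsquare s = 18; −1 → 17 = r.
Latitude extended square 6; −1 → 5.

OF78re95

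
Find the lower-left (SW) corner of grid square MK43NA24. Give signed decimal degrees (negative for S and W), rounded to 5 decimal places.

13.01667, 69.10000

Field M=12, K=10: +12·20° lon, +10·10° lat → SW at lon 60°, lat 10°.
Square 4, 3: +4·2° lon, +3·1° lat → SW at lon 68°, lat 13°.
Subsquare n=13, a=0: +13·0.0833333° lon, +0·0.0416667° lat → SW at lon 69.0833°, lat 13°.
Extended square 2, 4: +2·0.00833333° lon, +4·0.00416667° lat → SW at lon 69.1°, lat 13.0167°.
latitude 13.01667, longitude 69.10000.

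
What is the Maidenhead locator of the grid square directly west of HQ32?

HQ22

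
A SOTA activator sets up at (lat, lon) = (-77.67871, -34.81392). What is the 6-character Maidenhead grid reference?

HB22oh

Offset from 180°W / 90°S: lon 145.1861°, lat 12.3213°.
Field (20°×10°, letters A–R): 145.1861/20 → 7 → H, 12.3213/10 → 1 → B; chars HB.
Square (2°×1°, digits 0–9): 5.1861/2 → 2, 2.3213/1 → 2; chars 22.
Subsquare (5′×2.5′, letters a–x): 1.1861/0.0833333 → 14 → o, 0.3213/0.0416667 → 7 → h; chars oh.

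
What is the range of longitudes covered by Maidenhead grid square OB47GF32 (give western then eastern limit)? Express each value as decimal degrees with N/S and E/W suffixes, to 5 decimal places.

108.52500° E, 108.53333° E

Field O=14, B=1: +14·20° lon, +1·10° lat → SW at lon 100°, lat -80°.
Square 4, 7: +4·2° lon, +7·1° lat → SW at lon 108°, lat -73°.
Subsquare g=6, f=5: +6·0.0833333° lon, +5·0.0416667° lat → SW at lon 108.5°, lat -72.7917°.
Extended square 3, 2: +3·0.00833333° lon, +2·0.00416667° lat → SW at lon 108.525°, lat -72.7833°.
Cell spans 0.00833333° lon × 0.00416667° lat.
west 108.52500° E, east 108.53333° E.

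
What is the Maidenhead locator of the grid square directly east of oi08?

OI18

Longitude square 0; +1 → 1.
The latitude characters are unchanged.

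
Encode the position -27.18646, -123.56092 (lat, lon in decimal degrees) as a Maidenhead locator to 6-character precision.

Offset from 180°W / 90°S: lon 56.4391°, lat 62.8135°.
Field (20°×10°, letters A–R): 56.4391/20 → 2 → C, 62.8135/10 → 6 → G; chars CG.
Square (2°×1°, digits 0–9): 16.4391/2 → 8, 2.8135/1 → 2; chars 82.
Subsquare (5′×2.5′, letters a–x): 0.4391/0.0833333 → 5 → f, 0.8135/0.0416667 → 19 → t; chars ft.

CG82ft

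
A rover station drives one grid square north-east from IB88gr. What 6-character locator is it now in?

IB88hs

Longitude subsquare g = 6; +1 → 7 = h.
Latitude subsquare r = 17; +1 → 18 = s.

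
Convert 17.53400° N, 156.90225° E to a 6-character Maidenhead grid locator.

QK87km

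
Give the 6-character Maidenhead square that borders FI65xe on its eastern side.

FI75ae

Longitude subsquare x = 23; +1 → 24, wraps to 0 = a, carry into square.
Longitude square 6; +1 → 7.
The latitude characters are unchanged.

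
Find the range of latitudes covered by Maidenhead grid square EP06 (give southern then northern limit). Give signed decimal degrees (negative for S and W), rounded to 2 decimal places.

66.00, 67.00

Field E=4, P=15: +4·20° lon, +15·10° lat → SW at lon -100°, lat 60°.
Square 0, 6: +0·2° lon, +6·1° lat → SW at lon -100°, lat 66°.
Cell spans 2° lon × 1° lat.
south 66.00, north 67.00.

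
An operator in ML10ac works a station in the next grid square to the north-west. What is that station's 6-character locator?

ML00xd

Longitude subsquare a = 0; −1 → -1, wraps to 23 = x, carry into square.
Longitude square 1; −1 → 0.
Latitude subsquare c = 2; +1 → 3 = d.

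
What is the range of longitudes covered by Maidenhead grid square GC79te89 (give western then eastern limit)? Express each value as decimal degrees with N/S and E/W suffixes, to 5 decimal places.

44.35000° W, 44.34167° W

Field G=6, C=2: +6·20° lon, +2·10° lat → SW at lon -60°, lat -70°.
Square 7, 9: +7·2° lon, +9·1° lat → SW at lon -46°, lat -61°.
Subsquare t=19, e=4: +19·0.0833333° lon, +4·0.0416667° lat → SW at lon -44.4167°, lat -60.8333°.
Extended square 8, 9: +8·0.00833333° lon, +9·0.00416667° lat → SW at lon -44.35°, lat -60.7958°.
Cell spans 0.00833333° lon × 0.00416667° lat.
west 44.35000° W, east 44.34167° W.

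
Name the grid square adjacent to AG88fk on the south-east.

AG88gj

Longitude subsquare f = 5; +1 → 6 = g.
Latitude subsquare k = 10; −1 → 9 = j.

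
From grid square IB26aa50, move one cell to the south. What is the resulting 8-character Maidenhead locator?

Latitude extended square 0; −1 → -1, wraps to 9, carry into subsquare.
Latitude subsquare a = 0; −1 → -1, wraps to 23 = x, carry into square.
Latitude square 6; −1 → 5.
The longitude characters are unchanged.

IB25ax59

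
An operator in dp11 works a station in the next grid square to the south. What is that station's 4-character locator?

Latitude square 1; −1 → 0.
The longitude characters are unchanged.

DP10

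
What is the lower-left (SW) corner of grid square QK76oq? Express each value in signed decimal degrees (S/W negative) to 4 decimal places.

16.6667, 155.1667

Field Q=16, K=10: +16·20° lon, +10·10° lat → SW at lon 140°, lat 10°.
Square 7, 6: +7·2° lon, +6·1° lat → SW at lon 154°, lat 16°.
Subsquare o=14, q=16: +14·0.0833333° lon, +16·0.0416667° lat → SW at lon 155.167°, lat 16.6667°.
latitude 16.6667, longitude 155.1667.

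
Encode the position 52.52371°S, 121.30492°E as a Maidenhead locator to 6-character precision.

Shift to the Maidenhead origin (180°W, 90°S): lon 301.3049, lat 37.4763.
Field: lon ⌊301.3049/20⌋ = 15 → P; lat ⌊37.4763/10⌋ = 3 → D.
Square: lon ⌊1.3049/2⌋ = 0; lat ⌊7.4763/1⌋ = 7.
Subsquare: lon ⌊1.3049/0.0833333⌋ = 15 → p; lat ⌊0.4763/0.0416667⌋ = 11 → l.

PD07pl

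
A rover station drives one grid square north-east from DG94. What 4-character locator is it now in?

EG05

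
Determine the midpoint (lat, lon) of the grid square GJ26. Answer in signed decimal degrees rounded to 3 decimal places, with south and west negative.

6.500, -55.000

Field G=6, J=9: +6·20° lon, +9·10° lat → SW at lon -60°, lat 0°.
Square 2, 6: +2·2° lon, +6·1° lat → SW at lon -56°, lat 6°.
Cell spans 2° lon × 1° lat. Centre is SW corner plus half of each.
latitude 6.500, longitude -55.000.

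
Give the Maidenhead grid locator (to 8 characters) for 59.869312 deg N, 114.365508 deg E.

OO79eu38

Offset from 180°W / 90°S: lon 294.36551°, lat 149.86931°.
Field (20°×10°, letters A–R): 294.36551/20 → 14 → O, 149.86931/10 → 14 → O; chars OO.
Square (2°×1°, digits 0–9): 14.36551/2 → 7, 9.86931/1 → 9; chars 79.
Subsquare (5′×2.5′, letters a–x): 0.36551/0.0833333 → 4 → e, 0.86931/0.0416667 → 20 → u; chars eu.
Extended square (30″×15″, digits 0–9): 0.03217/0.00833333 → 3, 0.03598/0.00416667 → 8; chars 38.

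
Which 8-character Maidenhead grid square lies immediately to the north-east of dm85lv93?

Longitude extended square 9; +1 → 10, wraps to 0, carry into subsquare.
Longitude subsquare l = 11; +1 → 12 = m.
Latitude extended square 3; +1 → 4.

DM85mv04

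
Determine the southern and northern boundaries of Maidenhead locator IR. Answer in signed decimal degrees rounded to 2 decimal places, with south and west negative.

80.00, 90.00

Field I=8, R=17: +8·20° lon, +17·10° lat → SW at lon -20°, lat 80°.
Cell spans 20° lon × 10° lat.
south 80.00, north 90.00.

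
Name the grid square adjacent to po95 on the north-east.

QO06

Longitude square 9; +1 → 10, wraps to 0, carry into field.
Longitude field P = 15; +1 → 16 = Q.
Latitude square 5; +1 → 6.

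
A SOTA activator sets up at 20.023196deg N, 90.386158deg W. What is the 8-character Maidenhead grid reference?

EL40ta35

Offset from 180°W / 90°S: lon 89.61384°, lat 110.02320°.
Field: lon ⌊89.61384/20⌋ = 4 → E; lat ⌊110.02320/10⌋ = 11 → L.
Square: lon ⌊9.61384/2⌋ = 4; lat ⌊0.02320/1⌋ = 0.
Subsquare: lon ⌊1.61384/0.0833333⌋ = 19 → t; lat ⌊0.02320/0.0416667⌋ = 0 → a.
Extended square: lon ⌊0.03051/0.00833333⌋ = 3; lat ⌊0.02320/0.00416667⌋ = 5.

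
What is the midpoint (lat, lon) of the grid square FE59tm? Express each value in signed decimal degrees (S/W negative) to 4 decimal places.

Field F=5, E=4: +5·20° lon, +4·10° lat → SW at lon -80°, lat -50°.
Square 5, 9: +5·2° lon, +9·1° lat → SW at lon -70°, lat -41°.
Subsquare t=19, m=12: +19·0.0833333° lon, +12·0.0416667° lat → SW at lon -68.4167°, lat -40.5°.
Cell spans 0.0833333° lon × 0.0416667° lat. Centre is SW corner plus half of each.
latitude -40.4792, longitude -68.3750.

-40.4792, -68.3750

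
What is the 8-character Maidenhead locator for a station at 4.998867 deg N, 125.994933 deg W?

CJ74ax09

Shift to the Maidenhead origin (180°W, 90°S): lon 54.00507, lat 94.99887.
Field: 54.00507/20 → 2 → C, 94.99887/10 → 9 → J; chars CJ.
Square: 14.00507/2 → 7, 4.99887/1 → 4; chars 74.
Subsquare: 0.00507/0.0833333 → 0 → a, 0.99887/0.0416667 → 23 → x; chars ax.
Extended square: 0.00507/0.00833333 → 0, 0.04053/0.00416667 → 9; chars 09.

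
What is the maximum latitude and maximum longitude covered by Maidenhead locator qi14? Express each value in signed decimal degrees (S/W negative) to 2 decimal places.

-5.00, 144.00

Field Q=16, I=8: +16·20° lon, +8·10° lat → SW at lon 140°, lat -10°.
Square 1, 4: +1·2° lon, +4·1° lat → SW at lon 142°, lat -6°.
Cell spans 2° lon × 1° lat. NE corner is SW corner plus one full cell.
latitude -5.00, longitude 144.00.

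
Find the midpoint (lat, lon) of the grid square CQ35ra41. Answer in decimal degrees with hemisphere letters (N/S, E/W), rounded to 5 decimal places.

75.00625° N, 132.54583° W

Field C=2, Q=16: +2·20° lon, +16·10° lat → SW at lon -140°, lat 70°.
Square 3, 5: +3·2° lon, +5·1° lat → SW at lon -134°, lat 75°.
Subsquare r=17, a=0: +17·0.0833333° lon, +0·0.0416667° lat → SW at lon -132.583°, lat 75°.
Extended square 4, 1: +4·0.00833333° lon, +1·0.00416667° lat → SW at lon -132.55°, lat 75.0042°.
Cell spans 0.00833333° lon × 0.00416667° lat. Centre is SW corner plus half of each.
latitude 75.00625° N, longitude 132.54583° W.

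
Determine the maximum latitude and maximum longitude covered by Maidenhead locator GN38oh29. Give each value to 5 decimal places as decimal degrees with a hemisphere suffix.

Field G=6, N=13: +6·20° lon, +13·10° lat → SW at lon -60°, lat 40°.
Square 3, 8: +3·2° lon, +8·1° lat → SW at lon -54°, lat 48°.
Subsquare o=14, h=7: +14·0.0833333° lon, +7·0.0416667° lat → SW at lon -52.8333°, lat 48.2917°.
Extended square 2, 9: +2·0.00833333° lon, +9·0.00416667° lat → SW at lon -52.8167°, lat 48.3292°.
Cell spans 0.00833333° lon × 0.00416667° lat. NE corner is SW corner plus one full cell.
latitude 48.33333° N, longitude 52.80833° W.

48.33333° N, 52.80833° W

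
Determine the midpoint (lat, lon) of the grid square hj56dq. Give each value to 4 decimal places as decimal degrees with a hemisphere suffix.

6.6875° N, 29.7083° W

Field H=7, J=9: +7·20° lon, +9·10° lat → SW at lon -40°, lat 0°.
Square 5, 6: +5·2° lon, +6·1° lat → SW at lon -30°, lat 6°.
Subsquare d=3, q=16: +3·0.0833333° lon, +16·0.0416667° lat → SW at lon -29.75°, lat 6.66667°.
Cell spans 0.0833333° lon × 0.0416667° lat. Centre is SW corner plus half of each.
latitude 6.6875° N, longitude 29.7083° W.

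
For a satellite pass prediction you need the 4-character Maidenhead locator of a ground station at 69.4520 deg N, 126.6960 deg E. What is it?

Shift to the Maidenhead origin (180°W, 90°S): lon 306.70, lat 159.45.
Field (20°×10°, letters A–R): lon ⌊306.70/20⌋ = 15 → P; lat ⌊159.45/10⌋ = 15 → P.
Square (2°×1°, digits 0–9): lon ⌊6.70/2⌋ = 3; lat ⌊9.45/1⌋ = 9.

PP39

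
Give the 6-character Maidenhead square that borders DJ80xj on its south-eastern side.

DJ90ai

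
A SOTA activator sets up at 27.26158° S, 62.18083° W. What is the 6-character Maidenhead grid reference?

Add 180° to longitude and 90° to latitude: 117.8192, 62.7384.
Field (20°×10°, letters A–R): lon ⌊117.8192/20⌋ = 5 → F; lat ⌊62.7384/10⌋ = 6 → G.
Square (2°×1°, digits 0–9): lon ⌊17.8192/2⌋ = 8; lat ⌊2.7384/1⌋ = 2.
Subsquare (5′×2.5′, letters a–x): lon ⌊1.8192/0.0833333⌋ = 21 → v; lat ⌊0.7384/0.0416667⌋ = 17 → r.

FG82vr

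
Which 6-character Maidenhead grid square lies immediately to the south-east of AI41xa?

AI50ax

Longitude subsquare x = 23; +1 → 24, wraps to 0 = a, carry into square.
Longitude square 4; +1 → 5.
Latitude subsquare a = 0; −1 → -1, wraps to 23 = x, carry into square.
Latitude square 1; −1 → 0.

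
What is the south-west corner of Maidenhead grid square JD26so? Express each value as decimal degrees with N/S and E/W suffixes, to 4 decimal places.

Field J=9, D=3: +9·20° lon, +3·10° lat → SW at lon 0°, lat -60°.
Square 2, 6: +2·2° lon, +6·1° lat → SW at lon 4°, lat -54°.
Subsquare s=18, o=14: +18·0.0833333° lon, +14·0.0416667° lat → SW at lon 5.5°, lat -53.4167°.
latitude 53.4167° S, longitude 5.5000° E.

53.4167° S, 5.5000° E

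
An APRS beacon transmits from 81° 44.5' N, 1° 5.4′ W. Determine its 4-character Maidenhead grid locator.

IR91

Offset from 180°W / 90°S: lon 178.91°, lat 171.74°.
Field (20°×10°, letters A–R): 178.91/20 → 8 → I, 171.74/10 → 17 → R; chars IR.
Square (2°×1°, digits 0–9): 18.91/2 → 9, 1.74/1 → 1; chars 91.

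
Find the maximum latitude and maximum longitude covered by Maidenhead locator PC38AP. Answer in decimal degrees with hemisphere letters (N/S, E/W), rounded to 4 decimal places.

61.3333° S, 126.0833° E

Field P=15, C=2: +15·20° lon, +2·10° lat → SW at lon 120°, lat -70°.
Square 3, 8: +3·2° lon, +8·1° lat → SW at lon 126°, lat -62°.
Subsquare a=0, p=15: +0·0.0833333° lon, +15·0.0416667° lat → SW at lon 126°, lat -61.375°.
Cell spans 0.0833333° lon × 0.0416667° lat. NE corner is SW corner plus one full cell.
latitude 61.3333° S, longitude 126.0833° E.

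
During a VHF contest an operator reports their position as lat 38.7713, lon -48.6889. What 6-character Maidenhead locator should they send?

Add 180° to longitude and 90° to latitude: 131.3111, 128.7713.
Field: lon ⌊131.3111/20⌋ = 6 → G; lat ⌊128.7713/10⌋ = 12 → M.
Square: lon ⌊11.3111/2⌋ = 5; lat ⌊8.7713/1⌋ = 8.
Subsquare: lon ⌊1.3111/0.0833333⌋ = 15 → p; lat ⌊0.7713/0.0416667⌋ = 18 → s.

GM58ps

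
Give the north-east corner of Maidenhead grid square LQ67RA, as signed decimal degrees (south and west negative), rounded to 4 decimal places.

Field L=11, Q=16: +11·20° lon, +16·10° lat → SW at lon 40°, lat 70°.
Square 6, 7: +6·2° lon, +7·1° lat → SW at lon 52°, lat 77°.
Subsquare r=17, a=0: +17·0.0833333° lon, +0·0.0416667° lat → SW at lon 53.4167°, lat 77°.
Cell spans 0.0833333° lon × 0.0416667° lat. NE corner is SW corner plus one full cell.
latitude 77.0417, longitude 53.5000.

77.0417, 53.5000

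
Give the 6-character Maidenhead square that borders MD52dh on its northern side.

MD52di

Latitude subsquare h = 7; +1 → 8 = i.
The longitude characters are unchanged.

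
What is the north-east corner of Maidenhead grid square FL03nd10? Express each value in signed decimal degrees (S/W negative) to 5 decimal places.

23.12917, -78.90000

Field F=5, L=11: +5·20° lon, +11·10° lat → SW at lon -80°, lat 20°.
Square 0, 3: +0·2° lon, +3·1° lat → SW at lon -80°, lat 23°.
Subsquare n=13, d=3: +13·0.0833333° lon, +3·0.0416667° lat → SW at lon -78.9167°, lat 23.125°.
Extended square 1, 0: +1·0.00833333° lon, +0·0.00416667° lat → SW at lon -78.9083°, lat 23.125°.
Cell spans 0.00833333° lon × 0.00416667° lat. NE corner is SW corner plus one full cell.
latitude 23.12917, longitude -78.90000.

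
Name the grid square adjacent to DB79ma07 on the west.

DB79la97

Longitude extended square 0; −1 → -1, wraps to 9, carry into subsquare.
Longitude subsquare m = 12; −1 → 11 = l.
The latitude characters are unchanged.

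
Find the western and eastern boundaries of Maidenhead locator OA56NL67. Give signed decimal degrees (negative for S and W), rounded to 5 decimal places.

111.13333, 111.14167

Field O=14, A=0: +14·20° lon, +0·10° lat → SW at lon 100°, lat -90°.
Square 5, 6: +5·2° lon, +6·1° lat → SW at lon 110°, lat -84°.
Subsquare n=13, l=11: +13·0.0833333° lon, +11·0.0416667° lat → SW at lon 111.083°, lat -83.5417°.
Extended square 6, 7: +6·0.00833333° lon, +7·0.00416667° lat → SW at lon 111.133°, lat -83.5125°.
Cell spans 0.00833333° lon × 0.00416667° lat.
west 111.13333, east 111.14167.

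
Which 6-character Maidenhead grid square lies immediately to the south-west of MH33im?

MH33hl

Longitude subsquare i = 8; −1 → 7 = h.
Latitude subsquare m = 12; −1 → 11 = l.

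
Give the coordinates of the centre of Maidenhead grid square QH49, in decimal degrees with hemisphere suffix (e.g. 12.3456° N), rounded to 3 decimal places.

10.500° S, 149.000° E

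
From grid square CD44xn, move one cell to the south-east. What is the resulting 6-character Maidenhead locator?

Longitude subsquare x = 23; +1 → 24, wraps to 0 = a, carry into square.
Longitude square 4; +1 → 5.
Latitude subsquare n = 13; −1 → 12 = m.

CD54am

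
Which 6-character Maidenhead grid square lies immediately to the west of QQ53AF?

QQ43xf

Longitude subsquare a = 0; −1 → -1, wraps to 23 = x, carry into square.
Longitude square 5; −1 → 4.
The latitude characters are unchanged.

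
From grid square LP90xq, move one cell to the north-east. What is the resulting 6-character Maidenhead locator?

Longitude subsquare x = 23; +1 → 24, wraps to 0 = a, carry into square.
Longitude square 9; +1 → 10, wraps to 0, carry into field.
Longitude field L = 11; +1 → 12 = M.
Latitude subsquare q = 16; +1 → 17 = r.

MP00ar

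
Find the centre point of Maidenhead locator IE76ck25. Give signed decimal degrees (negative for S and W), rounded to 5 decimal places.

-43.56042, -5.81250

Field I=8, E=4: +8·20° lon, +4·10° lat → SW at lon -20°, lat -50°.
Square 7, 6: +7·2° lon, +6·1° lat → SW at lon -6°, lat -44°.
Subsquare c=2, k=10: +2·0.0833333° lon, +10·0.0416667° lat → SW at lon -5.83333°, lat -43.5833°.
Extended square 2, 5: +2·0.00833333° lon, +5·0.00416667° lat → SW at lon -5.81667°, lat -43.5625°.
Cell spans 0.00833333° lon × 0.00416667° lat. Centre is SW corner plus half of each.
latitude -43.56042, longitude -5.81250.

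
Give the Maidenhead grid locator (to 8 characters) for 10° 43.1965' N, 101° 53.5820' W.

DK90br22

Offset from 180°W / 90°S: lon 78.10697°, lat 100.71994°.
Field (20°×10°, letters A–R): lon ⌊78.10697/20⌋ = 3 → D; lat ⌊100.71994/10⌋ = 10 → K.
Square (2°×1°, digits 0–9): lon ⌊18.10697/2⌋ = 9; lat ⌊0.71994/1⌋ = 0.
Subsquare (5′×2.5′, letters a–x): lon ⌊0.10697/0.0833333⌋ = 1 → b; lat ⌊0.71994/0.0416667⌋ = 17 → r.
Extended square (30″×15″, digits 0–9): lon ⌊0.02363/0.00833333⌋ = 2; lat ⌊0.01161/0.00416667⌋ = 2.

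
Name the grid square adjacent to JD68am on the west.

Longitude subsquare a = 0; −1 → -1, wraps to 23 = x, carry into square.
Longitude square 6; −1 → 5.
The latitude characters are unchanged.

JD58xm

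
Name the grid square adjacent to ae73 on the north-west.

Longitude square 7; −1 → 6.
Latitude square 3; +1 → 4.

AE64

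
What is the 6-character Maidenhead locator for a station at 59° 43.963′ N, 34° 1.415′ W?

Shift to the Maidenhead origin (180°W, 90°S): lon 145.9764, lat 149.7327.
Field: 145.9764/20 → 7 → H, 149.7327/10 → 14 → O; chars HO.
Square: 5.9764/2 → 2, 9.7327/1 → 9; chars 29.
Subsquare: 1.9764/0.0833333 → 23 → x, 0.7327/0.0416667 → 17 → r; chars xr.

HO29xr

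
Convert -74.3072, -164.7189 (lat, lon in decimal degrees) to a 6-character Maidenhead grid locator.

AB75pq

Shift to the Maidenhead origin (180°W, 90°S): lon 15.2811, lat 15.6928.
Field: 15.2811/20 → 0 → A, 15.6928/10 → 1 → B; chars AB.
Square: 15.2811/2 → 7, 5.6928/1 → 5; chars 75.
Subsquare: 1.2811/0.0833333 → 15 → p, 0.6928/0.0416667 → 16 → q; chars pq.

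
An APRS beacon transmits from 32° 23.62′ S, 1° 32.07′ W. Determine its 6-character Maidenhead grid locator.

IF97fo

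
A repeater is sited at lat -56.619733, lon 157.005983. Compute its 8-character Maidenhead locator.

QD83mj01

Add 180° to longitude and 90° to latitude: 337.00598, 33.38027.
Field (20°×10°, letters A–R): lon ⌊337.00598/20⌋ = 16 → Q; lat ⌊33.38027/10⌋ = 3 → D.
Square (2°×1°, digits 0–9): lon ⌊17.00598/2⌋ = 8; lat ⌊3.38027/1⌋ = 3.
Subsquare (5′×2.5′, letters a–x): lon ⌊1.00598/0.0833333⌋ = 12 → m; lat ⌊0.38027/0.0416667⌋ = 9 → j.
Extended square (30″×15″, digits 0–9): lon ⌊0.00598/0.00833333⌋ = 0; lat ⌊0.00527/0.00416667⌋ = 1.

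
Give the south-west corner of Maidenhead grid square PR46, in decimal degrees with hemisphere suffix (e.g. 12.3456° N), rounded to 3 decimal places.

86.000° N, 128.000° E

Field P=15, R=17: +15·20° lon, +17·10° lat → SW at lon 120°, lat 80°.
Square 4, 6: +4·2° lon, +6·1° lat → SW at lon 128°, lat 86°.
latitude 86.000° N, longitude 128.000° E.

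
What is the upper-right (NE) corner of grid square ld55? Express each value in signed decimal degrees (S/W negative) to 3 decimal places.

Field L=11, D=3: +11·20° lon, +3·10° lat → SW at lon 40°, lat -60°.
Square 5, 5: +5·2° lon, +5·1° lat → SW at lon 50°, lat -55°.
Cell spans 2° lon × 1° lat. NE corner is SW corner plus one full cell.
latitude -54.000, longitude 52.000.

-54.000, 52.000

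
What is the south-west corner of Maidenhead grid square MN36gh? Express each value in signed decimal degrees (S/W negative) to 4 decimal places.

Field M=12, N=13: +12·20° lon, +13·10° lat → SW at lon 60°, lat 40°.
Square 3, 6: +3·2° lon, +6·1° lat → SW at lon 66°, lat 46°.
Subsquare g=6, h=7: +6·0.0833333° lon, +7·0.0416667° lat → SW at lon 66.5°, lat 46.2917°.
latitude 46.2917, longitude 66.5000.

46.2917, 66.5000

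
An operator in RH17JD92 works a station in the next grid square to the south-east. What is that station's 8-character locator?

RH17kd01

Longitude extended square 9; +1 → 10, wraps to 0, carry into subsquare.
Longitude subsquare j = 9; +1 → 10 = k.
Latitude extended square 2; −1 → 1.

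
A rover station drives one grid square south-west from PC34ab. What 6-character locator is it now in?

Longitude subsquare a = 0; −1 → -1, wraps to 23 = x, carry into square.
Longitude square 3; −1 → 2.
Latitude subsquare b = 1; −1 → 0 = a.

PC24xa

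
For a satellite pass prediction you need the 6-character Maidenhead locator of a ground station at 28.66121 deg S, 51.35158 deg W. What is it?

GG41hi

Offset from 180°W / 90°S: lon 128.6484°, lat 61.3388°.
Field: 128.6484/20 → 6 → G, 61.3388/10 → 6 → G; chars GG.
Square: 8.6484/2 → 4, 1.3388/1 → 1; chars 41.
Subsquare: 0.6484/0.0833333 → 7 → h, 0.3388/0.0416667 → 8 → i; chars hi.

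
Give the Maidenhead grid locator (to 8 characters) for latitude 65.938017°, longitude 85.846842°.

NP25ww15

Add 180° to longitude and 90° to latitude: 265.84684, 155.93802.
Field: 265.84684/20 → 13 → N, 155.93802/10 → 15 → P; chars NP.
Square: 5.84684/2 → 2, 5.93802/1 → 5; chars 25.
Subsquare: 1.84684/0.0833333 → 22 → w, 0.93802/0.0416667 → 22 → w; chars ww.
Extended square: 0.01351/0.00833333 → 1, 0.02135/0.00416667 → 5; chars 15.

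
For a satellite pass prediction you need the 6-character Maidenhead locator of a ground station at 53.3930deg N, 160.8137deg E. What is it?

RO03jj

Offset from 180°W / 90°S: lon 340.8137°, lat 143.3930°.
Field: lon ⌊340.8137/20⌋ = 17 → R; lat ⌊143.3930/10⌋ = 14 → O.
Square: lon ⌊0.8137/2⌋ = 0; lat ⌊3.3930/1⌋ = 3.
Subsquare: lon ⌊0.8137/0.0833333⌋ = 9 → j; lat ⌊0.3930/0.0416667⌋ = 9 → j.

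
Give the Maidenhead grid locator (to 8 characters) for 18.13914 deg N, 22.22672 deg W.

HK88vd23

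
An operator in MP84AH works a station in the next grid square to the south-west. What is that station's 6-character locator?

MP74xg

Longitude subsquare a = 0; −1 → -1, wraps to 23 = x, carry into square.
Longitude square 8; −1 → 7.
Latitude subsquare h = 7; −1 → 6 = g.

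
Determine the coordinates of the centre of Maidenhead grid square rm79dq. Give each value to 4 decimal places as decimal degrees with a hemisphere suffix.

Field R=17, M=12: +17·20° lon, +12·10° lat → SW at lon 160°, lat 30°.
Square 7, 9: +7·2° lon, +9·1° lat → SW at lon 174°, lat 39°.
Subsquare d=3, q=16: +3·0.0833333° lon, +16·0.0416667° lat → SW at lon 174.25°, lat 39.6667°.
Cell spans 0.0833333° lon × 0.0416667° lat. Centre is SW corner plus half of each.
latitude 39.6875° N, longitude 174.2917° E.

39.6875° N, 174.2917° E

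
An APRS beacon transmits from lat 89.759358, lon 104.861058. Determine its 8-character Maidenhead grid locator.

Shift to the Maidenhead origin (180°W, 90°S): lon 284.86106, lat 179.75936.
Field: 284.86106/20 → 14 → O, 179.75936/10 → 17 → R; chars OR.
Square: 4.86106/2 → 2, 9.75936/1 → 9; chars 29.
Subsquare: 0.86106/0.0833333 → 10 → k, 0.75936/0.0416667 → 18 → s; chars ks.
Extended square: 0.02772/0.00833333 → 3, 0.00936/0.00416667 → 2; chars 32.

OR29ks32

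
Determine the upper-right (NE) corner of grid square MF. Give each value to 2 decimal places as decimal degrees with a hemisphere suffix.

Field M=12, F=5: +12·20° lon, +5·10° lat → SW at lon 60°, lat -40°.
Cell spans 20° lon × 10° lat. NE corner is SW corner plus one full cell.
latitude 30.00° S, longitude 80.00° E.

30.00° S, 80.00° E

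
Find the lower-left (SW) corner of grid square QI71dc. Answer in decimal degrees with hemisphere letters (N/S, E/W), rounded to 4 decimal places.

8.9167° S, 154.2500° E

Field Q=16, I=8: +16·20° lon, +8·10° lat → SW at lon 140°, lat -10°.
Square 7, 1: +7·2° lon, +1·1° lat → SW at lon 154°, lat -9°.
Subsquare d=3, c=2: +3·0.0833333° lon, +2·0.0416667° lat → SW at lon 154.25°, lat -8.91667°.
latitude 8.9167° S, longitude 154.2500° E.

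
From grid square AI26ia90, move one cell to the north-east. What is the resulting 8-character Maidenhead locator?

AI26ja01

Longitude extended square 9; +1 → 10, wraps to 0, carry into subsquare.
Longitude subsquare i = 8; +1 → 9 = j.
Latitude extended square 0; +1 → 1.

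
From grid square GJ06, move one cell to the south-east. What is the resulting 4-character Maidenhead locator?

Longitude square 0; +1 → 1.
Latitude square 6; −1 → 5.

GJ15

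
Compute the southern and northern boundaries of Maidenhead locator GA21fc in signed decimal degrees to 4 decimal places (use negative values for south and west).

-88.9167, -88.8750

Field G=6, A=0: +6·20° lon, +0·10° lat → SW at lon -60°, lat -90°.
Square 2, 1: +2·2° lon, +1·1° lat → SW at lon -56°, lat -89°.
Subsquare f=5, c=2: +5·0.0833333° lon, +2·0.0416667° lat → SW at lon -55.5833°, lat -88.9167°.
Cell spans 0.0833333° lon × 0.0416667° lat.
south -88.9167, north -88.8750.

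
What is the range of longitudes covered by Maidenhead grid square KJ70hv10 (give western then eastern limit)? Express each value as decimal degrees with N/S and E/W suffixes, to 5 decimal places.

34.59167° E, 34.60000° E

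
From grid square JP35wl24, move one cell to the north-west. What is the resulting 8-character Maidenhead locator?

Longitude extended square 2; −1 → 1.
Latitude extended square 4; +1 → 5.

JP35wl15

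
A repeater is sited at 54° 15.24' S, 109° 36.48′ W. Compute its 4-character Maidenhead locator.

DD55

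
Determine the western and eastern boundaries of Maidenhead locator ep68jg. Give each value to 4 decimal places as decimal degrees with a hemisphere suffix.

87.2500° W, 87.1667° W

Field E=4, P=15: +4·20° lon, +15·10° lat → SW at lon -100°, lat 60°.
Square 6, 8: +6·2° lon, +8·1° lat → SW at lon -88°, lat 68°.
Subsquare j=9, g=6: +9·0.0833333° lon, +6·0.0416667° lat → SW at lon -87.25°, lat 68.25°.
Cell spans 0.0833333° lon × 0.0416667° lat.
west 87.2500° W, east 87.1667° W.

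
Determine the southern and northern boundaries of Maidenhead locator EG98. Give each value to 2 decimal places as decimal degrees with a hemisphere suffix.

22.00° S, 21.00° S

Field E=4, G=6: +4·20° lon, +6·10° lat → SW at lon -100°, lat -30°.
Square 9, 8: +9·2° lon, +8·1° lat → SW at lon -82°, lat -22°.
Cell spans 2° lon × 1° lat.
south 22.00° S, north 21.00° S.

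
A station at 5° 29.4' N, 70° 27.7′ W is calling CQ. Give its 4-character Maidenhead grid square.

FJ45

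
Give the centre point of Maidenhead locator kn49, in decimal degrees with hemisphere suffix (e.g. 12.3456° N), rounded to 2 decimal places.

49.50° N, 29.00° E

Field K=10, N=13: +10·20° lon, +13·10° lat → SW at lon 20°, lat 40°.
Square 4, 9: +4·2° lon, +9·1° lat → SW at lon 28°, lat 49°.
Cell spans 2° lon × 1° lat. Centre is SW corner plus half of each.
latitude 49.50° N, longitude 29.00° E.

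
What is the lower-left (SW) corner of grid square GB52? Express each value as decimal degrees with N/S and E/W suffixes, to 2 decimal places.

78.00° S, 50.00° W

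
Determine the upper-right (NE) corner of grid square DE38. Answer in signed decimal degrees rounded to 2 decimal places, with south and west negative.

-41.00, -112.00

Field D=3, E=4: +3·20° lon, +4·10° lat → SW at lon -120°, lat -50°.
Square 3, 8: +3·2° lon, +8·1° lat → SW at lon -114°, lat -42°.
Cell spans 2° lon × 1° lat. NE corner is SW corner plus one full cell.
latitude -41.00, longitude -112.00.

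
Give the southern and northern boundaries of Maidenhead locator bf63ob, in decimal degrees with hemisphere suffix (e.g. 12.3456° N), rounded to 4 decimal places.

36.9583° S, 36.9167° S

Field B=1, F=5: +1·20° lon, +5·10° lat → SW at lon -160°, lat -40°.
Square 6, 3: +6·2° lon, +3·1° lat → SW at lon -148°, lat -37°.
Subsquare o=14, b=1: +14·0.0833333° lon, +1·0.0416667° lat → SW at lon -146.833°, lat -36.9583°.
Cell spans 0.0833333° lon × 0.0416667° lat.
south 36.9583° S, north 36.9167° S.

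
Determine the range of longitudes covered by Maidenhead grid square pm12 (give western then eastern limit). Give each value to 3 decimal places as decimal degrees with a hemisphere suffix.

122.000° E, 124.000° E

Field P=15, M=12: +15·20° lon, +12·10° lat → SW at lon 120°, lat 30°.
Square 1, 2: +1·2° lon, +2·1° lat → SW at lon 122°, lat 32°.
Cell spans 2° lon × 1° lat.
west 122.000° E, east 124.000° E.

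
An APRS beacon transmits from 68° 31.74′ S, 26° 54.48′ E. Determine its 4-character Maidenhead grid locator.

Shift to the Maidenhead origin (180°W, 90°S): lon 206.91, lat 21.47.
Field: 206.91/20 → 10 → K, 21.47/10 → 2 → C; chars KC.
Square: 6.91/2 → 3, 1.47/1 → 1; chars 31.

KC31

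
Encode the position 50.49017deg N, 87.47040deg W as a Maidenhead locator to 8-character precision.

Offset from 180°W / 90°S: lon 92.52960°, lat 140.49017°.
Field (20°×10°, letters A–R): 92.52960/20 → 4 → E, 140.49017/10 → 14 → O; chars EO.
Square (2°×1°, digits 0–9): 12.52960/2 → 6, 0.49017/1 → 0; chars 60.
Subsquare (5′×2.5′, letters a–x): 0.52960/0.0833333 → 6 → g, 0.49017/0.0416667 → 11 → l; chars gl.
Extended square (30″×15″, digits 0–9): 0.02960/0.00833333 → 3, 0.03184/0.00416667 → 7; chars 37.

EO60gl37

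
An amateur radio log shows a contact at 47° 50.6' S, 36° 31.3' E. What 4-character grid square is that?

KE82

Shift to the Maidenhead origin (180°W, 90°S): lon 216.52, lat 42.16.
Field: lon ⌊216.52/20⌋ = 10 → K; lat ⌊42.16/10⌋ = 4 → E.
Square: lon ⌊16.52/2⌋ = 8; lat ⌊2.16/1⌋ = 2.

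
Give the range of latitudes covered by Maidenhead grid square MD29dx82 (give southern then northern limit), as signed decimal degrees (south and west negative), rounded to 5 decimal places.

-50.03333, -50.02917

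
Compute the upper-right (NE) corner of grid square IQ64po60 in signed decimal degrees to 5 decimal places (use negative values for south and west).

74.58750, -6.69167

Field I=8, Q=16: +8·20° lon, +16·10° lat → SW at lon -20°, lat 70°.
Square 6, 4: +6·2° lon, +4·1° lat → SW at lon -8°, lat 74°.
Subsquare p=15, o=14: +15·0.0833333° lon, +14·0.0416667° lat → SW at lon -6.75°, lat 74.5833°.
Extended square 6, 0: +6·0.00833333° lon, +0·0.00416667° lat → SW at lon -6.7°, lat 74.5833°.
Cell spans 0.00833333° lon × 0.00416667° lat. NE corner is SW corner plus one full cell.
latitude 74.58750, longitude -6.69167.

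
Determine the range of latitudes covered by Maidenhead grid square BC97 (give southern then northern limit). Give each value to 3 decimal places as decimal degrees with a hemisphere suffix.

Field B=1, C=2: +1·20° lon, +2·10° lat → SW at lon -160°, lat -70°.
Square 9, 7: +9·2° lon, +7·1° lat → SW at lon -142°, lat -63°.
Cell spans 2° lon × 1° lat.
south 63.000° S, north 62.000° S.

63.000° S, 62.000° S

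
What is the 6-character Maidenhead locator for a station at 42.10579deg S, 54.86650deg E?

LE77kv

Shift to the Maidenhead origin (180°W, 90°S): lon 234.8665, lat 47.8942.
Field: lon ⌊234.8665/20⌋ = 11 → L; lat ⌊47.8942/10⌋ = 4 → E.
Square: lon ⌊14.8665/2⌋ = 7; lat ⌊7.8942/1⌋ = 7.
Subsquare: lon ⌊0.8665/0.0833333⌋ = 10 → k; lat ⌊0.8942/0.0416667⌋ = 21 → v.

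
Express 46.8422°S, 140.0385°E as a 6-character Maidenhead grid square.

QE03ad

Offset from 180°W / 90°S: lon 320.0385°, lat 43.1578°.
Field: lon ⌊320.0385/20⌋ = 16 → Q; lat ⌊43.1578/10⌋ = 4 → E.
Square: lon ⌊0.0385/2⌋ = 0; lat ⌊3.1578/1⌋ = 3.
Subsquare: lon ⌊0.0385/0.0833333⌋ = 0 → a; lat ⌊0.1578/0.0416667⌋ = 3 → d.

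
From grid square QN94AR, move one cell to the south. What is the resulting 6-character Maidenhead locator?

QN94aq

Latitude subsquare r = 17; −1 → 16 = q.
The longitude characters are unchanged.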